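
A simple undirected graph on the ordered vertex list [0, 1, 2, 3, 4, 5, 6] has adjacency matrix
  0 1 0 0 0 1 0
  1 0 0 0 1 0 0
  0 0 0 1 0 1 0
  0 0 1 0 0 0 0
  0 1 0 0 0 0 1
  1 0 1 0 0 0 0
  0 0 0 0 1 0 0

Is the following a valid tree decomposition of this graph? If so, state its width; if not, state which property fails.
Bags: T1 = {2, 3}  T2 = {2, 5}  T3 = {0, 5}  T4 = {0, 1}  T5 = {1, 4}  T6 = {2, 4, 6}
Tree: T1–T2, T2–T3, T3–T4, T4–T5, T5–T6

A tree decomposition must satisfy three properties: every vertex lies in some bag; for every edge, both endpoints lie together in some bag; and for every vertex, the bags containing it form a connected subtree. Here bags containing vertex 2 are not connected in the tree, so the decomposition is invalid.

No — bags containing vertex 2 are not connected in the tree.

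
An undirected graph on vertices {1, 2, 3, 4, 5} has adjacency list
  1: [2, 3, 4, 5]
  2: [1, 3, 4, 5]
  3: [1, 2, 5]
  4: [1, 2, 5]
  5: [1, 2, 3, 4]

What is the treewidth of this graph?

3

A width-3 tree decomposition is:
Bags: B1 = {1, 2, 3, 5}  B2 = {1, 2, 4, 5}
Tree: B1–B2
Each bag holds 4 vertices, so the decomposition has width 3, which upper-bounds the treewidth. Conversely, {1, 2, 3, 5} is a clique of size 4, and the vertices of any clique must share a bag in every tree decomposition; so some bag has ≥ 4 vertices and tw(G) ≥ 3. The upper and lower bounds meet at 3, so that is the treewidth.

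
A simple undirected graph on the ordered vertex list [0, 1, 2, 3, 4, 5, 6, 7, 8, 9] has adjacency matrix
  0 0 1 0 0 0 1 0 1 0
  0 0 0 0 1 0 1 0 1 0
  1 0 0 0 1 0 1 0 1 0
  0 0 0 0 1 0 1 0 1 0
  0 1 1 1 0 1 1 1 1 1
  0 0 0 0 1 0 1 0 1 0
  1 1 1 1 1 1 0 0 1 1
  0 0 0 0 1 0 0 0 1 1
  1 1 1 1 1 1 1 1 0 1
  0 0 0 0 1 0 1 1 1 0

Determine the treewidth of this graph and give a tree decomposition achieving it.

Treewidth 3.
One optimal decomposition is:
Bags: B1 = {4, 6, 8, 9}  B2 = {1, 4, 6, 8}  B3 = {2, 4, 6, 8}  B4 = {4, 7, 8, 9}  B5 = {3, 4, 6, 8}  B6 = {4, 5, 6, 8}  B7 = {0, 2, 6, 8}
Tree: B1–B2, B1–B3, B1–B4, B2–B5, B1–B6, B3–B7

Each bag holds 4 vertices, so the decomposition has width 3, which upper-bounds the treewidth. For the lower bound, the 4 vertices {0, 2, 6, 8} are pairwise adjacent, and any tree decomposition puts a clique entirely inside one bag — forcing width ≥ 3. The upper and lower bounds meet at 3, so that is the treewidth.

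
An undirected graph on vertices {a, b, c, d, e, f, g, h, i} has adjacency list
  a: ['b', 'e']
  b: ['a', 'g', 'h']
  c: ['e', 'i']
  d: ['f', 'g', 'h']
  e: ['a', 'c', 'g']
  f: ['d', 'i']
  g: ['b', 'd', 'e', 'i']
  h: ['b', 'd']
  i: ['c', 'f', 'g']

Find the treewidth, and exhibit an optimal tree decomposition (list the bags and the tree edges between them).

Every bag has size at most 4, so the width is 4 − 1 = 3 and tw(G) ≤ 3. For the lower bound: the 4 vertex sets {c,f,i}, {e}, {g}, {a,b,d,h} are disjoint, each induces a connected subgraph, and every pair is joined by at least one edge of G. Contracting each set to a single vertex therefore yields K_{4} as a minor, and since treewidth is minor-monotone, tw(G) ≥ tw(K_{4}) = 3. Combining the bounds, tw(G) = 3.

Treewidth 3.
One optimal decomposition is:
Bags: B1 = {c, e, f, i}  B2 = {e, f, g, i}  B3 = {d, e, f, g}  B4 = {a, d, e, g}  B5 = {a, b, d, g}  B6 = {a, b, d, h}
Tree: B1–B2, B2–B3, B3–B4, B4–B5, B5–B6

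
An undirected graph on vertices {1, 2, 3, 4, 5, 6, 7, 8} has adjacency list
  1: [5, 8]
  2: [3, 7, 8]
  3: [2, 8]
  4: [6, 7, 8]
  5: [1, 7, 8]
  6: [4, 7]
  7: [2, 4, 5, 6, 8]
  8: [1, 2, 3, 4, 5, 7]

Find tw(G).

A width-2 tree decomposition is:
Bags: B1 = {2, 7, 8}  B2 = {5, 7, 8}  B3 = {2, 3, 8}  B4 = {4, 7, 8}  B5 = {1, 5, 8}  B6 = {4, 6, 7}
Tree: B1–B2, B1–B3, B2–B4, B2–B5, B4–B6
Each bag holds 3 vertices, so the decomposition has width 2, which upper-bounds the treewidth. Conversely, {1, 5, 8} is a clique of size 3, and the vertices of any clique must share a bag in every tree decomposition; so some bag has ≥ 3 vertices and tw(G) ≥ 2. Hence tw(G) = 2 exactly.

2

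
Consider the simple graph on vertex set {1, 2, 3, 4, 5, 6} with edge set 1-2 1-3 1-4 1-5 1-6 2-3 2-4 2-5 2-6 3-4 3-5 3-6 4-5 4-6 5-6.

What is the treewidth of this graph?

A width-5 tree decomposition is:
Bags: B1 = {1, 2, 3, 4, 5, 6}
Tree: (single bag)
A single bag containing all 6 vertices is trivially a valid decomposition of width 5. Conversely, {1, 2, 3, 4, 5, 6} is a clique of size 6, and the vertices of any clique must share a bag in every tree decomposition; so some bag has ≥ 6 vertices and tw(G) ≥ 5. Hence tw(G) = 5 exactly.

5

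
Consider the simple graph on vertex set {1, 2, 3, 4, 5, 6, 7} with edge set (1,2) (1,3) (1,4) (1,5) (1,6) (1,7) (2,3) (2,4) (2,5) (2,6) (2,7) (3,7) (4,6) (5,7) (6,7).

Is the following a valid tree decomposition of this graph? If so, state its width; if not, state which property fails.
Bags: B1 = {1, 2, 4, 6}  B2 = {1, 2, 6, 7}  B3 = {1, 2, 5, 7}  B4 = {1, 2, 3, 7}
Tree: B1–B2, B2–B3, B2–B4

Yes; width 3.

Checking the three conditions: (i) the bags cover all of {1, 2, 3, 4, 5, 6, 7}; (ii) for each edge, some bag contains both endpoints; (iii) the bags containing any fixed vertex form a subtree. All hold, so the decomposition is valid with width 4 − 1 = 3.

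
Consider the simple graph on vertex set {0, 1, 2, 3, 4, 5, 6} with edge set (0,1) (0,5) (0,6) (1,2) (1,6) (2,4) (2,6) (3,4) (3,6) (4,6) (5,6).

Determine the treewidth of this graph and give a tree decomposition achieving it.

Each bag holds 3 vertices, so the decomposition has width 2, which upper-bounds the treewidth. For the lower bound, the 3 vertices {0, 1, 6} are pairwise adjacent, and any tree decomposition puts a clique entirely inside one bag — forcing width ≥ 2. Hence tw(G) = 2 exactly.

Treewidth 2.
One such decomposition:
Bags: B1 = {1, 2, 6}  B2 = {2, 4, 6}  B3 = {3, 4, 6}  B4 = {0, 1, 6}  B5 = {0, 5, 6}
Tree: B1–B2, B2–B3, B1–B4, B4–B5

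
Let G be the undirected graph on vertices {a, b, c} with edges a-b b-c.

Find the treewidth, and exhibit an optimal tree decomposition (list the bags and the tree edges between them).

Treewidth 1.
One such decomposition:
Bags: B1 = {a, b}  B2 = {b, c}
Tree: B1–B2

Every bag has size at most 2, so the width is 2 − 1 = 1 and tw(G) ≤ 1. Any graph with an edge has treewidth ≥ 1, and G has the edge b–a. Hence tw(G) = 1 exactly.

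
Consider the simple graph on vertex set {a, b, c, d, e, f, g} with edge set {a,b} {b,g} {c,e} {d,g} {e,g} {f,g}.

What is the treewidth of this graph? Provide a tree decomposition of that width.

Each bag holds 2 vertices, so the decomposition has width 1, which upper-bounds the treewidth. Any graph with an edge has treewidth ≥ 1, and G has the edge e–g. Hence tw(G) = 1 exactly.

Treewidth 1.
One such decomposition:
Bags: B1 = {e, g}  B2 = {b, g}  B3 = {f, g}  B4 = {c, e}  B5 = {d, g}  B6 = {a, b}
Tree: B1–B2, B2–B3, B1–B4, B1–B5, B2–B6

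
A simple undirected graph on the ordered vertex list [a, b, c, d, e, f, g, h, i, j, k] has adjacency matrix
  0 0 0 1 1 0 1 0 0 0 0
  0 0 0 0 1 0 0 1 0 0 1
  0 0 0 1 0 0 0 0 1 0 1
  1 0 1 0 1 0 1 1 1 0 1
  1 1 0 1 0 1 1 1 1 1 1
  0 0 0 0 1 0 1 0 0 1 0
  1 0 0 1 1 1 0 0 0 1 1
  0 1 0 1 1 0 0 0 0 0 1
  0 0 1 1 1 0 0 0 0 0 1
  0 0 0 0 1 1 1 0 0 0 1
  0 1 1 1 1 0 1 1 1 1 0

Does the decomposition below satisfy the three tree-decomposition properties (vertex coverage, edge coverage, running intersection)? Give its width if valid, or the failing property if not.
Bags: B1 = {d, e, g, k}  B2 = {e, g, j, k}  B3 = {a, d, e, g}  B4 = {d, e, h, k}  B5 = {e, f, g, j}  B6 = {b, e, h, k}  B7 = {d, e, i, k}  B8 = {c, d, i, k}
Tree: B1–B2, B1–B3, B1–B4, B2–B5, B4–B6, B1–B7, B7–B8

Every vertex of G appears in some bag (union = {a, b, c, d, e, f, g, h, i, j, k}); every edge is covered by a bag; and for each vertex v the set of bags containing v is connected in the bag tree. The decomposition is therefore valid. The largest bag has 4 vertices, so the width is 3.

Yes; width 3.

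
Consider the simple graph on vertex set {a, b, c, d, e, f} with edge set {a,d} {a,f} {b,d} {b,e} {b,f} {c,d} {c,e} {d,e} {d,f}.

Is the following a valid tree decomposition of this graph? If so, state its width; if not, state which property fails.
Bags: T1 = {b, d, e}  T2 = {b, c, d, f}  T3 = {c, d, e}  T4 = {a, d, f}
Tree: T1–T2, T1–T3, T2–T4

No — bags containing vertex c are not connected in the tree.

A tree decomposition must satisfy three properties: every vertex lies in some bag; for every edge, both endpoints lie together in some bag; and for every vertex, the bags containing it form a connected subtree. Here bags containing vertex c are not connected in the tree, so the decomposition is invalid.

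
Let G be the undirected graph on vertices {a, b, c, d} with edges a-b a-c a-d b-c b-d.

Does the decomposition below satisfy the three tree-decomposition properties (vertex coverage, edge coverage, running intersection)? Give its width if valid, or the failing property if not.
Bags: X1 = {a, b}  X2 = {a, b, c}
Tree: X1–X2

No — vertex d appears in no bag.

A tree decomposition must satisfy three properties: every vertex lies in some bag; for every edge, both endpoints lie together in some bag; and for every vertex, the bags containing it form a connected subtree. Here vertex d appears in no bag, so the decomposition is invalid.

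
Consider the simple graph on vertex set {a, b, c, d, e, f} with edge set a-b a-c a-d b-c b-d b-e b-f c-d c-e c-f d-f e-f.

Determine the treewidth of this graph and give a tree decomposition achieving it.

Each bag holds 4 vertices, so the decomposition has width 3, which upper-bounds the treewidth. Conversely, {b, c, d, f} is a clique of size 4, and the vertices of any clique must share a bag in every tree decomposition; so some bag has ≥ 4 vertices and tw(G) ≥ 3. Hence tw(G) = 3 exactly.

Treewidth 3.
One such decomposition:
Bags: B1 = {b, c, e, f}  B2 = {b, c, d, f}  B3 = {a, b, c, d}
Tree: B1–B2, B2–B3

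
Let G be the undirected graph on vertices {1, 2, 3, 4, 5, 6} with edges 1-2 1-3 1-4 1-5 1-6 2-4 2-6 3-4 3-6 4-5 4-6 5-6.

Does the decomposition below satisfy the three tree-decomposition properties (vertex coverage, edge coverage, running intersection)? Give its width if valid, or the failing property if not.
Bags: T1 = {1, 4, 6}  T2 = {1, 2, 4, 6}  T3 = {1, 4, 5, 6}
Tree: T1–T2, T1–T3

A tree decomposition must satisfy three properties: every vertex lies in some bag; for every edge, both endpoints lie together in some bag; and for every vertex, the bags containing it form a connected subtree. Here vertex 3 appears in no bag, so the decomposition is invalid.

No — vertex 3 appears in no bag.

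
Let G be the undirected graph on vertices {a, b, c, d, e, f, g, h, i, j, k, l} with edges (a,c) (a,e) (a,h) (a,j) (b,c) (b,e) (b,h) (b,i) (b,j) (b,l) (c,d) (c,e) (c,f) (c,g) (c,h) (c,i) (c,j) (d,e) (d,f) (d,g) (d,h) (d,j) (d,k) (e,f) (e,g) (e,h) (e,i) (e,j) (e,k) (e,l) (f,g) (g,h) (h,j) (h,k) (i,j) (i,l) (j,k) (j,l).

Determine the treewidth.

A width-4 tree decomposition is:
Bags: B1 = {c, d, e, h, j}  B2 = {b, c, e, h, j}  B3 = {b, c, e, i, j}  B4 = {c, d, e, g, h}  B5 = {b, e, i, j, l}  B6 = {a, c, e, h, j}  B7 = {d, e, h, j, k}  B8 = {c, d, e, f, g}
Tree: B1–B2, B2–B3, B1–B4, B3–B5, B1–B6, B1–B7, B4–B8
Each bag holds 5 vertices, so the decomposition has width 4, which upper-bounds the treewidth. For the lower bound, the 5 vertices {c, d, e, g, h} are pairwise adjacent, and any tree decomposition puts a clique entirely inside one bag — forcing width ≥ 4. Hence tw(G) = 4 exactly.

4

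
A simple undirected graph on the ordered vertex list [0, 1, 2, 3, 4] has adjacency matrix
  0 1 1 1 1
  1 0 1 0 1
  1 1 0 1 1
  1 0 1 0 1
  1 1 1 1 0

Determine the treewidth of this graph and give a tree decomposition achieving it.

The largest bag has 4 vertices, giving width 3; this decomposition certifies tw(G) ≤ 3. On the other hand G contains the 4-clique {0, 1, 2, 4}. A clique must lie in a single bag of any decomposition, so no decomposition can have width below 3. Therefore the treewidth is 3.

Treewidth 3.
One optimal decomposition is:
Bags: B1 = {0, 1, 2, 4}  B2 = {0, 2, 3, 4}
Tree: B1–B2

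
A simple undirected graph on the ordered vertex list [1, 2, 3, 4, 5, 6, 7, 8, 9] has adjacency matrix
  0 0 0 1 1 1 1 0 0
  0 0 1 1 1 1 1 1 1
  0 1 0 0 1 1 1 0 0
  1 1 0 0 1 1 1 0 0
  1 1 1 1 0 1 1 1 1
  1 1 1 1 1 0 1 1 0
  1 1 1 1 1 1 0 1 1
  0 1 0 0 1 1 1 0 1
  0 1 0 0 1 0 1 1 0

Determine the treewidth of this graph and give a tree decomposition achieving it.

Treewidth 4.
One optimal decomposition is:
Bags: B1 = {2, 5, 6, 7, 8}  B2 = {2, 4, 5, 6, 7}  B3 = {1, 4, 5, 6, 7}  B4 = {2, 5, 7, 8, 9}  B5 = {2, 3, 5, 6, 7}
Tree: B1–B2, B2–B3, B1–B4, B1–B5

Each bag holds 5 vertices, so the decomposition has width 4, which upper-bounds the treewidth. For the lower bound, the 5 vertices {1, 4, 5, 6, 7} are pairwise adjacent, and any tree decomposition puts a clique entirely inside one bag — forcing width ≥ 4. Combining the bounds, tw(G) = 4.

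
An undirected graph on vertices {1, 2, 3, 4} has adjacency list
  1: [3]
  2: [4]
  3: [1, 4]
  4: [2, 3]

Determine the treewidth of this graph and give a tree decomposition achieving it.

Treewidth 1.
One such decomposition:
Bags: B1 = {1, 3}  B2 = {3, 4}  B3 = {2, 4}
Tree: B1–B2, B2–B3

The largest bag has 2 vertices, giving width 1; this decomposition certifies tw(G) ≤ 1. Any graph with an edge has treewidth ≥ 1, and G has the edge 1–3. The upper and lower bounds meet at 1, so that is the treewidth.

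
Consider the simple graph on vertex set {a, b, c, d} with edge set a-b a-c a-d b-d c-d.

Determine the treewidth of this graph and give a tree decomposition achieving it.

Every bag has size at most 3, so the width is 3 − 1 = 2 and tw(G) ≤ 2. For the lower bound, the 3 vertices {a, c, d} are pairwise adjacent, and any tree decomposition puts a clique entirely inside one bag — forcing width ≥ 2. Hence tw(G) = 2 exactly.

Treewidth 2.
Bags: B1 = {a, c, d}  B2 = {a, b, d}
Tree: B1–B2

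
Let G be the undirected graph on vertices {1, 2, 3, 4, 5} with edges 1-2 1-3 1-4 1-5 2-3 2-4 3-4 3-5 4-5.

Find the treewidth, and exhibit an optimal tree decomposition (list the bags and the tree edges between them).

Each bag holds 4 vertices, so the decomposition has width 3, which upper-bounds the treewidth. Conversely, {1, 2, 3, 4} is a clique of size 4, and the vertices of any clique must share a bag in every tree decomposition; so some bag has ≥ 4 vertices and tw(G) ≥ 3. Therefore the treewidth is 3.

Treewidth 3.
Bags: B1 = {1, 2, 3, 4}  B2 = {1, 3, 4, 5}
Tree: B1–B2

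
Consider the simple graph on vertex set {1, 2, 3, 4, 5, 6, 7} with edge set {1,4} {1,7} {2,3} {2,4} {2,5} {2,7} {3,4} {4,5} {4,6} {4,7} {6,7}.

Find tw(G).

2

A width-2 tree decomposition is:
Bags: B1 = {2, 3, 4}  B2 = {2, 4, 5}  B3 = {2, 4, 7}  B4 = {4, 6, 7}  B5 = {1, 4, 7}
Tree: B1–B2, B1–B3, B3–B4, B4–B5
Every bag has size at most 3, so the width is 3 − 1 = 2 and tw(G) ≤ 2. On the other hand G contains the 3-clique {1, 4, 7}. A clique must lie in a single bag of any decomposition, so no decomposition can have width below 2. Therefore the treewidth is 2.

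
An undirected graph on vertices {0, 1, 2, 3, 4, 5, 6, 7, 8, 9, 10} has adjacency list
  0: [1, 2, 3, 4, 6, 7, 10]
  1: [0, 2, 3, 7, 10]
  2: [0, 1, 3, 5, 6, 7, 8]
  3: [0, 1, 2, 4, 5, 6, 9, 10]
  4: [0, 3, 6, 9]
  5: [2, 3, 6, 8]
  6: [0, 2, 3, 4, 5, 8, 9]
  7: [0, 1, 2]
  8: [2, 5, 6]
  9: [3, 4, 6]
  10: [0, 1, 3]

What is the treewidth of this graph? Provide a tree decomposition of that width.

The largest bag has 4 vertices, giving width 3; this decomposition certifies tw(G) ≤ 3. For the lower bound, the 4 vertices {2, 5, 6, 8} are pairwise adjacent, and any tree decomposition puts a clique entirely inside one bag — forcing width ≥ 3. Therefore the treewidth is 3.

Treewidth 3.
One such decomposition:
Bags: B1 = {0, 2, 3, 6}  B2 = {0, 1, 2, 3}  B3 = {2, 3, 5, 6}  B4 = {0, 1, 3, 10}  B5 = {0, 3, 4, 6}  B6 = {3, 4, 6, 9}  B7 = {0, 1, 2, 7}  B8 = {2, 5, 6, 8}
Tree: B1–B2, B1–B3, B2–B4, B1–B5, B5–B6, B2–B7, B3–B8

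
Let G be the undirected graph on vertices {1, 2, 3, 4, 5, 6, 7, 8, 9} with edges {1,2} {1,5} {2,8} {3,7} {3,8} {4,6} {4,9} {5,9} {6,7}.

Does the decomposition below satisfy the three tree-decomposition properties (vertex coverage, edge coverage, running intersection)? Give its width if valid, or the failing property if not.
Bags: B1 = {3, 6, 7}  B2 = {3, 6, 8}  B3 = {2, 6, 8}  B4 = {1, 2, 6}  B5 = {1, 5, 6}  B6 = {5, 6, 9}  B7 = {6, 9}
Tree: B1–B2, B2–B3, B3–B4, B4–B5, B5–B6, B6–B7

A tree decomposition must satisfy three properties: every vertex lies in some bag; for every edge, both endpoints lie together in some bag; and for every vertex, the bags containing it form a connected subtree. Here vertex 4 appears in no bag, so the decomposition is invalid.

No — vertex 4 appears in no bag.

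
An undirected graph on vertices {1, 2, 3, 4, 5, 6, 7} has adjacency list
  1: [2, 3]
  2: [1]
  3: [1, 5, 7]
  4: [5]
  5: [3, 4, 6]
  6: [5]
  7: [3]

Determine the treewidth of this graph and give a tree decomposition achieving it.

Every bag has size at most 2, so the width is 2 − 1 = 1 and tw(G) ≤ 1. Any graph with an edge has treewidth ≥ 1, and G has the edge 6–5. The upper and lower bounds meet at 1, so that is the treewidth.

Treewidth 1.
Bags: B1 = {5, 6}  B2 = {3, 5}  B3 = {4, 5}  B4 = {1, 3}  B5 = {1, 2}  B6 = {3, 7}
Tree: B1–B2, B2–B3, B2–B4, B4–B5, B4–B6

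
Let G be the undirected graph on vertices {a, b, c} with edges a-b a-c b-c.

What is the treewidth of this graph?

A width-2 tree decomposition is:
Bags: B1 = {a, b, c}
Tree: (single bag)
With just one bag of size 3, the width is 3 − 1 = 2, so tw(G) ≤ 2. On the other hand G contains the 3-clique {a, b, c}. A clique must lie in a single bag of any decomposition, so no decomposition can have width below 2. Combining the bounds, tw(G) = 2.

2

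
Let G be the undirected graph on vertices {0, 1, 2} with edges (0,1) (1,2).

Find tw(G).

1

A width-1 tree decomposition is:
Bags: B1 = {0, 1}  B2 = {1, 2}
Tree: B1–B2
Each bag holds 2 vertices, so the decomposition has width 1, which upper-bounds the treewidth. G has an edge, so its treewidth is at least 1. Combining the bounds, tw(G) = 1.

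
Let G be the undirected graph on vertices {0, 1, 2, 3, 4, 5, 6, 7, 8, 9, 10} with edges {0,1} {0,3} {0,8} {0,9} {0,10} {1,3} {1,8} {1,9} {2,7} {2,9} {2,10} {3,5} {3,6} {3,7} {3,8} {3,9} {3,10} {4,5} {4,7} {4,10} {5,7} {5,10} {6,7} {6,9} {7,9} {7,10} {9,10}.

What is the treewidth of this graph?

A width-3 tree decomposition is:
Bags: B1 = {3, 5, 7, 10}  B2 = {3, 7, 9, 10}  B3 = {2, 7, 9, 10}  B4 = {0, 3, 9, 10}  B5 = {3, 6, 7, 9}  B6 = {4, 5, 7, 10}  B7 = {0, 1, 3, 9}  B8 = {0, 1, 3, 8}
Tree: B1–B2, B2–B3, B2–B4, B2–B5, B1–B6, B4–B7, B7–B8
The largest bag has 4 vertices, giving width 3; this decomposition certifies tw(G) ≤ 3. Conversely, {2, 7, 9, 10} is a clique of size 4, and the vertices of any clique must share a bag in every tree decomposition; so some bag has ≥ 4 vertices and tw(G) ≥ 3. Hence tw(G) = 3 exactly.

3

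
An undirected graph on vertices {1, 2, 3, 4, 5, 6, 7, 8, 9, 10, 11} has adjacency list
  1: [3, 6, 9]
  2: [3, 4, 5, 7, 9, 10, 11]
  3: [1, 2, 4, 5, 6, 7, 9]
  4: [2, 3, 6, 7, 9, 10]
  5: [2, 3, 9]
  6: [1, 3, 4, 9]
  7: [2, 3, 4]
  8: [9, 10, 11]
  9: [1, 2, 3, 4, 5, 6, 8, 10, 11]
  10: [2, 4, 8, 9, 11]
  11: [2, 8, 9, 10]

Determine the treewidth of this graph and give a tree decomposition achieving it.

Every bag has size at most 4, so the width is 4 − 1 = 3 and tw(G) ≤ 3. Conversely, {8, 9, 10, 11} is a clique of size 4, and the vertices of any clique must share a bag in every tree decomposition; so some bag has ≥ 4 vertices and tw(G) ≥ 3. Therefore the treewidth is 3.

Treewidth 3.
One optimal decomposition is:
Bags: B1 = {2, 3, 4, 9}  B2 = {3, 4, 6, 9}  B3 = {2, 3, 4, 7}  B4 = {2, 4, 9, 10}  B5 = {2, 3, 5, 9}  B6 = {2, 9, 10, 11}  B7 = {1, 3, 6, 9}  B8 = {8, 9, 10, 11}
Tree: B1–B2, B1–B3, B1–B4, B1–B5, B4–B6, B2–B7, B6–B8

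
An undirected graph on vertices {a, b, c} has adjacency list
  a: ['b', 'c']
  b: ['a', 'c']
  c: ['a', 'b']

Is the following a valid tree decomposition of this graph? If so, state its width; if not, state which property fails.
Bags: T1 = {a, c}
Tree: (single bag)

No — vertex b appears in no bag.

A tree decomposition must satisfy three properties: every vertex lies in some bag; for every edge, both endpoints lie together in some bag; and for every vertex, the bags containing it form a connected subtree. Here vertex b appears in no bag, so the decomposition is invalid.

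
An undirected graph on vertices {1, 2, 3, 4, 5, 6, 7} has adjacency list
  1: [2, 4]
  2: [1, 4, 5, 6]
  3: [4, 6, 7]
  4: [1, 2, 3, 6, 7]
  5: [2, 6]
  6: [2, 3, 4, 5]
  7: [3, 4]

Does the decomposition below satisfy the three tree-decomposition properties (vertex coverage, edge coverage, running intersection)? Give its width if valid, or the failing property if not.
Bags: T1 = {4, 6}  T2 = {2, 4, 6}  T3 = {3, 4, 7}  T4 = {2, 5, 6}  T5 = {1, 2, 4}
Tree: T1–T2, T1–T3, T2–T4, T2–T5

No — edge (3,6) lies in no bag.

A tree decomposition must satisfy three properties: every vertex lies in some bag; for every edge, both endpoints lie together in some bag; and for every vertex, the bags containing it form a connected subtree. Here edge (3,6) lies in no bag, so the decomposition is invalid.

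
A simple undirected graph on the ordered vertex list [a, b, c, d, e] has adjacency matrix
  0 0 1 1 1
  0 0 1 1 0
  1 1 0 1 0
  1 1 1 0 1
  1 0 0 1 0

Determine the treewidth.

2

A width-2 tree decomposition is:
Bags: B1 = {a, c, d}  B2 = {a, d, e}  B3 = {b, c, d}
Tree: B1–B2, B1–B3
Each bag holds 3 vertices, so the decomposition has width 2, which upper-bounds the treewidth. Conversely, {a, d, e} is a clique of size 3, and the vertices of any clique must share a bag in every tree decomposition; so some bag has ≥ 3 vertices and tw(G) ≥ 2. Combining the bounds, tw(G) = 2.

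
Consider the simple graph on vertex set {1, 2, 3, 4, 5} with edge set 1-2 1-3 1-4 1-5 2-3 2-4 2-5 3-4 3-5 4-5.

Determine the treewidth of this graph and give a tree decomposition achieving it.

With just one bag of size 5, the width is 5 − 1 = 4, so tw(G) ≤ 4. For the lower bound, the 5 vertices {1, 2, 3, 4, 5} are pairwise adjacent, and any tree decomposition puts a clique entirely inside one bag — forcing width ≥ 4. The upper and lower bounds meet at 4, so that is the treewidth.

Treewidth 4.
Bags: B1 = {1, 2, 3, 4, 5}
Tree: (single bag)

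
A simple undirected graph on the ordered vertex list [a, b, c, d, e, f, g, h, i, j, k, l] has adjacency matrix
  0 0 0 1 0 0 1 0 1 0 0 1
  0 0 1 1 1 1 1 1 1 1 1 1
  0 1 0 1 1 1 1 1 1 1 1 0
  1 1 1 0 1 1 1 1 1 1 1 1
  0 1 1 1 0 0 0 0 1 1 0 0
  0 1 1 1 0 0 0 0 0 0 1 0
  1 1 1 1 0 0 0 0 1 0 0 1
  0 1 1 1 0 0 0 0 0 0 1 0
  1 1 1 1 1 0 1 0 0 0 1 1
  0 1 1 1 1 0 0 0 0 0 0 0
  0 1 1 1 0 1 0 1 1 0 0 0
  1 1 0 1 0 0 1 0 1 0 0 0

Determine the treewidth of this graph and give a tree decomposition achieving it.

Every bag has size at most 5, so the width is 5 − 1 = 4 and tw(G) ≤ 4. Conversely, {a, d, g, i, l} is a clique of size 5, and the vertices of any clique must share a bag in every tree decomposition; so some bag has ≥ 5 vertices and tw(G) ≥ 4. Combining the bounds, tw(G) = 4.

Treewidth 4.
Bags: B1 = {b, c, d, g, i}  B2 = {b, c, d, e, i}  B3 = {b, c, d, i, k}  B4 = {b, d, g, i, l}  B5 = {a, d, g, i, l}  B6 = {b, c, d, f, k}  B7 = {b, c, d, h, k}  B8 = {b, c, d, e, j}
Tree: B1–B2, B2–B3, B1–B4, B4–B5, B3–B6, B6–B7, B2–B8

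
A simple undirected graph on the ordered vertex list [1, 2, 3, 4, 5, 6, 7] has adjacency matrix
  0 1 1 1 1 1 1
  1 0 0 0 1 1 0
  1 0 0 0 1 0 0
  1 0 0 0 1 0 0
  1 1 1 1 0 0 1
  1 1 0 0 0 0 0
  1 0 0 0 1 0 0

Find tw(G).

A width-2 tree decomposition is:
Bags: B1 = {1, 2, 5}  B2 = {1, 4, 5}  B3 = {1, 2, 6}  B4 = {1, 5, 7}  B5 = {1, 3, 5}
Tree: B1–B2, B1–B3, B1–B4, B1–B5
The largest bag has 3 vertices, giving width 2; this decomposition certifies tw(G) ≤ 2. On the other hand G contains the 3-clique {1, 2, 5}. A clique must lie in a single bag of any decomposition, so no decomposition can have width below 2. Combining the bounds, tw(G) = 2.

2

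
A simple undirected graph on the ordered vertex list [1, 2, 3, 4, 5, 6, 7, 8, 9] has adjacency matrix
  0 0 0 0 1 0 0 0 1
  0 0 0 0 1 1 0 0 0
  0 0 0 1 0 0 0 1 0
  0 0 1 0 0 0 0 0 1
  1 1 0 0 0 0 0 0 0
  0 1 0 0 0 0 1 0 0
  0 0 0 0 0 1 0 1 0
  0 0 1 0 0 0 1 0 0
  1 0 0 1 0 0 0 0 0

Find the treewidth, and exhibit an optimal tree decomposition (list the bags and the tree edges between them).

The largest bag has 3 vertices, giving width 2; this decomposition certifies tw(G) ≤ 2. The edges 1–5–2–6–7–8–3–4–9–1 form a cycle, so G is not a tree and its treewidth is at least 2. Combining the bounds, tw(G) = 2.

Treewidth 2.
One such decomposition:
Bags: B1 = {1, 2, 5}  B2 = {1, 2, 6}  B3 = {1, 6, 7}  B4 = {1, 7, 8}  B5 = {1, 3, 8}  B6 = {1, 3, 4}  B7 = {1, 4, 9}
Tree: B1–B2, B2–B3, B3–B4, B4–B5, B5–B6, B6–B7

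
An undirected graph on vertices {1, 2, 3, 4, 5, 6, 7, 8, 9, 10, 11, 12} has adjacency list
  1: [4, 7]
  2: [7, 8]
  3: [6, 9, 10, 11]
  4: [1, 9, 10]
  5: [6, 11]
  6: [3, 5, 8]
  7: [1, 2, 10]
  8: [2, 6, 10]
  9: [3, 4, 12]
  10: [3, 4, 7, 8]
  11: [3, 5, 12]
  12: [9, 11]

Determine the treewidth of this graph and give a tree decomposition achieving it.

Every bag has size at most 4, so the width is 4 − 1 = 3 and tw(G) ≤ 3. For the lower bound: the 4 vertex sets {1,2,7}, {8}, {10}, {3,4,6,9} are disjoint, each induces a connected subgraph, and every pair is joined by at least one edge of G. Contracting each set to a single vertex therefore yields K_{4} as a minor, and since treewidth is minor-monotone, tw(G) ≥ tw(K_{4}) = 3. Hence tw(G) = 3 exactly.

Treewidth 3.
One such decomposition:
Bags: B1 = {1, 2, 7, 8}  B2 = {1, 7, 8, 10}  B3 = {1, 4, 8, 10}  B4 = {4, 6, 8, 10}  B5 = {3, 4, 6, 10}  B6 = {3, 4, 6, 9}  B7 = {3, 5, 6, 9}  B8 = {3, 5, 9, 11}  B9 = {5, 9, 11, 12}
Tree: B1–B2, B2–B3, B3–B4, B4–B5, B5–B6, B6–B7, B7–B8, B8–B9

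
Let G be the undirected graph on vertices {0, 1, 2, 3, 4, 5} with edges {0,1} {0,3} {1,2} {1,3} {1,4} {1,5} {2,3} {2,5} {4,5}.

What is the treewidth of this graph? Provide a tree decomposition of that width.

Every bag has size at most 3, so the width is 3 − 1 = 2 and tw(G) ≤ 2. Conversely, {0, 1, 3} is a clique of size 3, and the vertices of any clique must share a bag in every tree decomposition; so some bag has ≥ 3 vertices and tw(G) ≥ 2. Hence tw(G) = 2 exactly.

Treewidth 2.
Bags: B1 = {1, 2, 5}  B2 = {1, 2, 3}  B3 = {0, 1, 3}  B4 = {1, 4, 5}
Tree: B1–B2, B2–B3, B1–B4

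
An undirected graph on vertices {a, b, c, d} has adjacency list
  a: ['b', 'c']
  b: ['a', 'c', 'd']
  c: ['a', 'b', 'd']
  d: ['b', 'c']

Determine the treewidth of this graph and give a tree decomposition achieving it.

Treewidth 2.
Bags: B1 = {b, c, d}  B2 = {a, b, c}
Tree: B1–B2

Each bag holds 3 vertices, so the decomposition has width 2, which upper-bounds the treewidth. Conversely, {b, c, d} is a clique of size 3, and the vertices of any clique must share a bag in every tree decomposition; so some bag has ≥ 3 vertices and tw(G) ≥ 2. Therefore the treewidth is 2.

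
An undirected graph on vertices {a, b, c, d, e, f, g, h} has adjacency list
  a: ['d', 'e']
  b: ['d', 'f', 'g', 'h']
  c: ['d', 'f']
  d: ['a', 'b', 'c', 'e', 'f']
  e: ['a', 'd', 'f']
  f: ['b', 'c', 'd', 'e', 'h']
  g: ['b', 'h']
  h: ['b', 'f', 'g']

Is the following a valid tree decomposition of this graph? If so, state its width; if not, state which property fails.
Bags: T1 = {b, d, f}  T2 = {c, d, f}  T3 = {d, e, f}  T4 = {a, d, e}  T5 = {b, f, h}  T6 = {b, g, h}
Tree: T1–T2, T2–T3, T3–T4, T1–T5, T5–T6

Checking the three conditions: (i) the bags cover all of {a, b, c, d, e, f, g, h}; (ii) for each edge, some bag contains both endpoints; (iii) the bags containing any fixed vertex form a subtree. All hold, so the decomposition is valid with width 3 − 1 = 2.

Yes; width 2.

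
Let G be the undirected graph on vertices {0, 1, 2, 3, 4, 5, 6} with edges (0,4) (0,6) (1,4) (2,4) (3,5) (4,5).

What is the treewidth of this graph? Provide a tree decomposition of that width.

Treewidth 1.
One such decomposition:
Bags: B1 = {4, 5}  B2 = {3, 5}  B3 = {1, 4}  B4 = {2, 4}  B5 = {0, 4}  B6 = {0, 6}
Tree: B1–B2, B1–B3, B3–B4, B1–B5, B5–B6

Every bag has size at most 2, so the width is 2 − 1 = 1 and tw(G) ≤ 1. G has an edge, so its treewidth is at least 1. Combining the bounds, tw(G) = 1.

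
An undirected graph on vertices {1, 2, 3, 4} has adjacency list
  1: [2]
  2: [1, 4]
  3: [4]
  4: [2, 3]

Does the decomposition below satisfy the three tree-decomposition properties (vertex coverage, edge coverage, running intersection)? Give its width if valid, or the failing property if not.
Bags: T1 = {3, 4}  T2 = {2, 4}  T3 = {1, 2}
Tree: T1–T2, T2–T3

Checking the three conditions: (i) the bags cover all of {1, 2, 3, 4}; (ii) for each edge, some bag contains both endpoints; (iii) the bags containing any fixed vertex form a subtree. All hold, so the decomposition is valid with width 2 − 1 = 1.

Yes; width 1.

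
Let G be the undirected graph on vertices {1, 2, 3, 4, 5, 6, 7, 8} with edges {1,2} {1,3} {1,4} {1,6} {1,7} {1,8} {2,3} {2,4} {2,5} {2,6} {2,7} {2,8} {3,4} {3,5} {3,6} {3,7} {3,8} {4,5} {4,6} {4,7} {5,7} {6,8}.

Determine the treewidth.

4

A width-4 tree decomposition is:
Bags: B1 = {1, 2, 3, 4, 6}  B2 = {1, 2, 3, 6, 8}  B3 = {1, 2, 3, 4, 7}  B4 = {2, 3, 4, 5, 7}
Tree: B1–B2, B1–B3, B3–B4
Each bag holds 5 vertices, so the decomposition has width 4, which upper-bounds the treewidth. Conversely, {1, 2, 3, 6, 8} is a clique of size 5, and the vertices of any clique must share a bag in every tree decomposition; so some bag has ≥ 5 vertices and tw(G) ≥ 4. Combining the bounds, tw(G) = 4.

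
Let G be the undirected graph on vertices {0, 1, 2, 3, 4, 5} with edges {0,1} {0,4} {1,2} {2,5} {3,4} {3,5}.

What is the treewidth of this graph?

A width-2 tree decomposition is:
Bags: B1 = {0, 1, 4}  B2 = {1, 2, 4}  B3 = {2, 4, 5}  B4 = {3, 4, 5}
Tree: B1–B2, B2–B3, B3–B4
The largest bag has 3 vertices, giving width 2; this decomposition certifies tw(G) ≤ 2. For the lower bound, G contains the cycle 4–0–1–2–5–3–4, so G is not a forest; only forests have treewidth ≤ 1, hence tw(G) ≥ 2. Therefore the treewidth is 2.

2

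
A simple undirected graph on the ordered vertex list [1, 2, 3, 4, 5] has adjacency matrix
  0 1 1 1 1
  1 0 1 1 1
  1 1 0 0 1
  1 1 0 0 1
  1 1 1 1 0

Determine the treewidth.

3

A width-3 tree decomposition is:
Bags: B1 = {1, 2, 3, 5}  B2 = {1, 2, 4, 5}
Tree: B1–B2
Every bag has size at most 4, so the width is 4 − 1 = 3 and tw(G) ≤ 3. On the other hand G contains the 4-clique {1, 2, 3, 5}. A clique must lie in a single bag of any decomposition, so no decomposition can have width below 3. The upper and lower bounds meet at 3, so that is the treewidth.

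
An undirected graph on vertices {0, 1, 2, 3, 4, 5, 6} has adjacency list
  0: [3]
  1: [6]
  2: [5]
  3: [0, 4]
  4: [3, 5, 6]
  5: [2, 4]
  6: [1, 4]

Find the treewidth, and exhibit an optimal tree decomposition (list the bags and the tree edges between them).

Treewidth 1.
Bags: B1 = {4, 5}  B2 = {3, 4}  B3 = {4, 6}  B4 = {2, 5}  B5 = {0, 3}  B6 = {1, 6}
Tree: B1–B2, B1–B3, B1–B4, B2–B5, B3–B6

Every bag has size at most 2, so the width is 2 − 1 = 1 and tw(G) ≤ 1. Any graph with an edge has treewidth ≥ 1, and G has the edge 5–4. The upper and lower bounds meet at 1, so that is the treewidth.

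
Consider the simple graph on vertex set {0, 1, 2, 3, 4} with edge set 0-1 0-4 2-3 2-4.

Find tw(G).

A width-1 tree decomposition is:
Bags: B1 = {2, 3}  B2 = {2, 4}  B3 = {0, 4}  B4 = {0, 1}
Tree: B1–B2, B2–B3, B3–B4
Every bag has size at most 2, so the width is 2 − 1 = 1 and tw(G) ≤ 1. Since G has at least one edge (e.g. 3–2), it is not an edgeless graph, so tw(G) ≥ 1. The upper and lower bounds meet at 1, so that is the treewidth.

1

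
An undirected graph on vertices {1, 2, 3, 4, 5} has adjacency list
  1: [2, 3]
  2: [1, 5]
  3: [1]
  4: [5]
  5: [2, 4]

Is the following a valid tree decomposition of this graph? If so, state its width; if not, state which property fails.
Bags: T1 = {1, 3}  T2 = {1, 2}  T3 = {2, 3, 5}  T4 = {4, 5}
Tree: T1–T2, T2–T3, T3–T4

No — bags containing vertex 3 are not connected in the tree.

A tree decomposition must satisfy three properties: every vertex lies in some bag; for every edge, both endpoints lie together in some bag; and for every vertex, the bags containing it form a connected subtree. Here bags containing vertex 3 are not connected in the tree, so the decomposition is invalid.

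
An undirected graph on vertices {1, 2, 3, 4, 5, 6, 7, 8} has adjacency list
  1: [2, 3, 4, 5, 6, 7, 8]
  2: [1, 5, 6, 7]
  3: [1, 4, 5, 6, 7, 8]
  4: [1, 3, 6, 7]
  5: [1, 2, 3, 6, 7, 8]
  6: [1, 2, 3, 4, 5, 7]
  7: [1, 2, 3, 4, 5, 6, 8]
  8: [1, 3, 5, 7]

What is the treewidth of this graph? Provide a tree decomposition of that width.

Treewidth 4.
One such decomposition:
Bags: B1 = {1, 3, 4, 6, 7}  B2 = {1, 3, 5, 6, 7}  B3 = {1, 2, 5, 6, 7}  B4 = {1, 3, 5, 7, 8}
Tree: B1–B2, B2–B3, B2–B4

The largest bag has 5 vertices, giving width 4; this decomposition certifies tw(G) ≤ 4. For the lower bound, the 5 vertices {1, 2, 5, 6, 7} are pairwise adjacent, and any tree decomposition puts a clique entirely inside one bag — forcing width ≥ 4. The upper and lower bounds meet at 4, so that is the treewidth.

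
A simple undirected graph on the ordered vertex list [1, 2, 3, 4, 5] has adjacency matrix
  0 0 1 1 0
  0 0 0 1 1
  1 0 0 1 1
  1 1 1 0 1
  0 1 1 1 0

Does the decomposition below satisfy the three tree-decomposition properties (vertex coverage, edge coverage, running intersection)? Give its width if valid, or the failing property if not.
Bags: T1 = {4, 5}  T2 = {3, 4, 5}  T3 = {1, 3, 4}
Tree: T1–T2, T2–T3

A tree decomposition must satisfy three properties: every vertex lies in some bag; for every edge, both endpoints lie together in some bag; and for every vertex, the bags containing it form a connected subtree. Here vertex 2 appears in no bag, so the decomposition is invalid.

No — vertex 2 appears in no bag.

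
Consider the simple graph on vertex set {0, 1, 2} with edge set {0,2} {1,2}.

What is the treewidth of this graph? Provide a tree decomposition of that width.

Treewidth 1.
One optimal decomposition is:
Bags: B1 = {0, 2}  B2 = {1, 2}
Tree: B1–B2

Every bag has size at most 2, so the width is 2 − 1 = 1 and tw(G) ≤ 1. Any graph with an edge has treewidth ≥ 1, and G has the edge 0–2. Therefore the treewidth is 1.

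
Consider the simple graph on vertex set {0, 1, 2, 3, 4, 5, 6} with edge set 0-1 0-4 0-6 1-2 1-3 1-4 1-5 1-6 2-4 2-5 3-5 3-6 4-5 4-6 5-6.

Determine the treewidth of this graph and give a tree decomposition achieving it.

Every bag has size at most 4, so the width is 4 − 1 = 3 and tw(G) ≤ 3. For the lower bound, the 4 vertices {1, 3, 5, 6} are pairwise adjacent, and any tree decomposition puts a clique entirely inside one bag — forcing width ≥ 3. Therefore the treewidth is 3.

Treewidth 3.
One optimal decomposition is:
Bags: B1 = {1, 2, 4, 5}  B2 = {1, 4, 5, 6}  B3 = {0, 1, 4, 6}  B4 = {1, 3, 5, 6}
Tree: B1–B2, B2–B3, B2–B4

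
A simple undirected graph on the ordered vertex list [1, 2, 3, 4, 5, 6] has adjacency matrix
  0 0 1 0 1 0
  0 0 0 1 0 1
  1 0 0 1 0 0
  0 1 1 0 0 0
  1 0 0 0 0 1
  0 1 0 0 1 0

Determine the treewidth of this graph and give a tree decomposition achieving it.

Every bag has size at most 3, so the width is 3 − 1 = 2 and tw(G) ≤ 2. Since 5–1–3–4–2–6–5 is a cycle in G, G is not acyclic. Forests are exactly the graphs of treewidth ≤ 1, so tw(G) ≥ 2. The upper and lower bounds meet at 2, so that is the treewidth.

Treewidth 2.
One optimal decomposition is:
Bags: B1 = {1, 3, 5}  B2 = {3, 4, 5}  B3 = {2, 4, 5}  B4 = {2, 5, 6}
Tree: B1–B2, B2–B3, B3–B4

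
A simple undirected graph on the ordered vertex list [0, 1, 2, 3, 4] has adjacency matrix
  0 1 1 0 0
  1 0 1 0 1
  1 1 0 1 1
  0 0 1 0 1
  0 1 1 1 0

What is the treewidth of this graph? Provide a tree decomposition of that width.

Every bag has size at most 3, so the width is 3 − 1 = 2 and tw(G) ≤ 2. On the other hand G contains the 3-clique {0, 1, 2}. A clique must lie in a single bag of any decomposition, so no decomposition can have width below 2. Hence tw(G) = 2 exactly.

Treewidth 2.
One such decomposition:
Bags: B1 = {1, 2, 4}  B2 = {2, 3, 4}  B3 = {0, 1, 2}
Tree: B1–B2, B1–B3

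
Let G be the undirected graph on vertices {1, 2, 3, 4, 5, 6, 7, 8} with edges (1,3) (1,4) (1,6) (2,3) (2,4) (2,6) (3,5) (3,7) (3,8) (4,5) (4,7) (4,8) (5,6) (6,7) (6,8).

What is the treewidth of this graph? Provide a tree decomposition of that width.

The largest bag has 4 vertices, giving width 3; this decomposition certifies tw(G) ≤ 3. For the lower bound: the 4 vertex sets {6,8}, {2,4}, {3}, {7} are disjoint, each induces a connected subgraph, and every pair is joined by at least one edge of G. Contracting each set to a single vertex therefore yields K_{4} as a minor, and since treewidth is minor-monotone, tw(G) ≥ tw(K_{4}) = 3. Therefore the treewidth is 3.

Treewidth 3.
One optimal decomposition is:
Bags: B1 = {3, 4, 6, 8}  B2 = {2, 3, 4, 6}  B3 = {3, 4, 6, 7}  B4 = {3, 4, 5, 6}  B5 = {1, 3, 4, 6}
Tree: B1–B2, B2–B3, B3–B4, B4–B5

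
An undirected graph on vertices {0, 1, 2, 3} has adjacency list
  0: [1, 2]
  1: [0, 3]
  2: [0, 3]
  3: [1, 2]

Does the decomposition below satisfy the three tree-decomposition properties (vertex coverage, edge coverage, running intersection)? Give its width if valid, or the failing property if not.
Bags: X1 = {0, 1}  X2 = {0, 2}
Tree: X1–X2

No — vertex 3 appears in no bag.

A tree decomposition must satisfy three properties: every vertex lies in some bag; for every edge, both endpoints lie together in some bag; and for every vertex, the bags containing it form a connected subtree. Here vertex 3 appears in no bag, so the decomposition is invalid.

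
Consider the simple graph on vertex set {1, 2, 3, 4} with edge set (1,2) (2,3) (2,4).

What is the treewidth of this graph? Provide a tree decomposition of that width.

Treewidth 1.
One optimal decomposition is:
Bags: B1 = {1, 2}  B2 = {2, 3}  B3 = {2, 4}
Tree: B1–B2, B2–B3

Every bag has size at most 2, so the width is 2 − 1 = 1 and tw(G) ≤ 1. Any graph with an edge has treewidth ≥ 1, and G has the edge 2–1. Therefore the treewidth is 1.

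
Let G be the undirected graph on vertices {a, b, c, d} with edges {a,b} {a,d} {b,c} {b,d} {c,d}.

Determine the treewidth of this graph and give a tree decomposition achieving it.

Treewidth 2.
Bags: B1 = {a, b, d}  B2 = {b, c, d}
Tree: B1–B2

The largest bag has 3 vertices, giving width 2; this decomposition certifies tw(G) ≤ 2. On the other hand G contains the 3-clique {b, c, d}. A clique must lie in a single bag of any decomposition, so no decomposition can have width below 2. Combining the bounds, tw(G) = 2.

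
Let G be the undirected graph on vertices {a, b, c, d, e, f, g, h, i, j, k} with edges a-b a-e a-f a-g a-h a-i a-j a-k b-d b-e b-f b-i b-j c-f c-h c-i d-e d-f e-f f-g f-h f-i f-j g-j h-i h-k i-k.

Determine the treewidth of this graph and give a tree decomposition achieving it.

The largest bag has 4 vertices, giving width 3; this decomposition certifies tw(G) ≤ 3. On the other hand G contains the 4-clique {b, d, e, f}. A clique must lie in a single bag of any decomposition, so no decomposition can have width below 3. The upper and lower bounds meet at 3, so that is the treewidth.

Treewidth 3.
Bags: B1 = {a, b, e, f}  B2 = {a, b, f, i}  B3 = {a, f, h, i}  B4 = {c, f, h, i}  B5 = {a, b, f, j}  B6 = {a, h, i, k}  B7 = {b, d, e, f}  B8 = {a, f, g, j}
Tree: B1–B2, B2–B3, B3–B4, B2–B5, B3–B6, B1–B7, B5–B8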